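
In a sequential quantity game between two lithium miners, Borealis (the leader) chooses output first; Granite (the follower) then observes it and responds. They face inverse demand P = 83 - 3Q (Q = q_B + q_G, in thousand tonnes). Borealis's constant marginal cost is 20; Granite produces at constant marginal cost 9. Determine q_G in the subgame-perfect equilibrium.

Solve by backward induction. Given q_B, the follower Granite maximises π_G = (83 - 3q_B - 3q_G)q_G - 9q_G.
Setting the follower's marginal profit to zero, 74 - 3q_B - 6q_G = 0, i.e. q_G = (74 - 3q_B)/6.
The leader anticipates this reaction. Substituting into P = 83 - 3Q gives P = 46 - (3/2)q_B, so π_B = (46 - (3/2)q_B)q_B - 20q_B.
Leader FOC: 26 - 3q_B = 0, so q_B = 26/3.
Then q_G = (74 - 3·(26/3))/6 = 8.

8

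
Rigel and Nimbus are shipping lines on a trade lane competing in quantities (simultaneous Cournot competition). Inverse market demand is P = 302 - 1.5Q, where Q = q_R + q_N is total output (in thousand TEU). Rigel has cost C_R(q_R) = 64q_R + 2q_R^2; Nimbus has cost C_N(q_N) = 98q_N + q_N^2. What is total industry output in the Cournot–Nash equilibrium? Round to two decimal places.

Rigel's profit: π_R = (302 - 1.5Q)q_R - (64q_R + 2q_R²). Setting ∂π_R/∂q_R = 0: 238 - 7q_R - (3/2)(q_N) = 0.
Nimbus's profit: π_N = (302 - 1.5Q)q_N - (98q_N + q_N²). Setting ∂π_N/∂q_N = 0: 204 - 5q_N - (3/2)(q_R) = 0.
Rearranging gives the reaction functions q_R = (238 - (3/2)q_N)/7 and q_N = (204 - (3/2)q_R)/5.
Substituting one into the other gives q_R = 26.9924 and q_N = 32.7023.
Total output Q = 26.9924 + 32.7023 = 59.6947.

59.69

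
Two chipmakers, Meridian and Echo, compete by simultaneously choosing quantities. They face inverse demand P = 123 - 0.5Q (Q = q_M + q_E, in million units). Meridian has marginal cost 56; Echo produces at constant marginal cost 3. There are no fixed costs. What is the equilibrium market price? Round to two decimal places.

Meridian's profit: π_M = (123 - 0.5Q)q_M - (56q_M). Setting ∂π_M/∂q_M = 0: 67 - q_M - (1/2)(q_E) = 0.
Echo's profit: π_E = (123 - 0.5Q)q_E - (3q_E). Setting ∂π_E/∂q_E = 0: 120 - q_E - (1/2)(q_M) = 0.
So q_M = (67 - (1/2)q_E) and q_E = (120 - (1/2)q_M).
Substituting one into the other gives q_M = 28/3 and q_E = 346/3.
Total output Q = 374/3, so price P = 123 - (1/2)·(374/3) = 182/3.

60.67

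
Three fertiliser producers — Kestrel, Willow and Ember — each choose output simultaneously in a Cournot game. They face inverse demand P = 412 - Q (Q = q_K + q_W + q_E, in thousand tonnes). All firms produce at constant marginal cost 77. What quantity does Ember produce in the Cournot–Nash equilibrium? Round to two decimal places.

A representative firm's profit is π_i = q_i(412 - Q) - 77q_i.
Setting ∂π_i/∂q_i = 0 with rivals' quantities fixed: 335 - 2q_i - Σ_{j≠i} q_j = 0.
By symmetry each firm produces the same amount; substituting Σ_{j≠i} q_j = 2q_i yields q_i = 335/4.

83.75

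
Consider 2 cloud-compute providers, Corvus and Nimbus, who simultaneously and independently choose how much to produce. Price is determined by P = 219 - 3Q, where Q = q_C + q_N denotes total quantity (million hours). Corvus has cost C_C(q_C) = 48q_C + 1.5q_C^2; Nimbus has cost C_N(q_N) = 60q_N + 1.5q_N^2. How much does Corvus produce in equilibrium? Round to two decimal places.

Corvus's profit: π_C = (219 - 3Q)q_C - (48q_C + (3/2)q_C²). Setting ∂π_C/∂q_C = 0: 171 - 9q_C - 3(q_N) = 0.
Nimbus's first-order condition: 159 - 9q_N - 3(q_C) = 0.
Rearranging gives the reaction functions q_C = (171 - 3q_N)/9 and q_N = (159 - 3q_C)/9.
Solving the pair: q_C = 59/4, q_N = 51/4.

14.75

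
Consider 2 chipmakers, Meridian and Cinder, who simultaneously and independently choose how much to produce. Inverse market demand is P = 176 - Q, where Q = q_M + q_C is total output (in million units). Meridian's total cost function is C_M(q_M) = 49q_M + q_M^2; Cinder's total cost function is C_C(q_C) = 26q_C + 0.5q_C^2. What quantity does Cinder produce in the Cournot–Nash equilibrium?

Meridian's profit: π_M = (176 - Q)q_M - (49q_M + q_M²). Setting ∂π_M/∂q_M = 0: 127 - 4q_M - (q_C) = 0.
Cinder's profit: π_C = (176 - Q)q_C - (26q_C + (1/2)q_C²). Setting ∂π_C/∂q_C = 0: 150 - 3q_C - (q_M) = 0.
So q_M = (127 - q_C)/4 and q_C = (150 - q_M)/3.
Substituting one into the other gives q_M = 21 and q_C = 43.

43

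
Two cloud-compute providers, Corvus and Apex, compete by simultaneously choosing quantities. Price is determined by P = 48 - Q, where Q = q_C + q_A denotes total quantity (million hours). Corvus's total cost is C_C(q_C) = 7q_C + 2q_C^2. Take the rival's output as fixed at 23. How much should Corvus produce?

With the rival's output fixed at 23, Corvus's profit is π_C = (48 - 23 - q_C)q_C - (7q_C + 2q_C²) = (25 - q_C)q_C - (7q_C + 2q_C²).
∂π_C/∂q_C = 18 - 6q_C = 0, so q_C = 3.

3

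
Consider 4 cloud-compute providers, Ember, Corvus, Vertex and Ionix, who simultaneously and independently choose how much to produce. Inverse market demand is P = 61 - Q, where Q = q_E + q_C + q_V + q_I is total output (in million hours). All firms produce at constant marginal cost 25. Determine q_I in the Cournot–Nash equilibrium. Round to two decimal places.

7.20

A representative firm's profit is π_i = q_i(61 - Q) - 25q_i.
Setting ∂π_i/∂q_i = 0 with rivals' quantities fixed: 36 - 2q_i - Σ_{j≠i} q_j = 0.
With identical firms every q_j equals q_i, so Σ_{j≠i} q_j = 3q_i and 36 = 5q_i, giving q_i = 36/5.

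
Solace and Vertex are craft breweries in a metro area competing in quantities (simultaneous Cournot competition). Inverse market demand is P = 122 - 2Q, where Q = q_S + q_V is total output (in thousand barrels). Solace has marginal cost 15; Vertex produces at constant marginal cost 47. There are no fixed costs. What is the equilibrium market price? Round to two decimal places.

Solace's profit: π_S = (122 - 2Q)q_S - (15q_S). Setting ∂π_S/∂q_S = 0: 107 - 4q_S - 2(q_V) = 0.
Vertex's profit: π_V = (122 - 2Q)q_V - (47q_V). Setting ∂π_V/∂q_V = 0: 75 - 4q_V - 2(q_S) = 0.
Rearranging gives the reaction functions q_S = (107 - 2q_V)/4 and q_V = (75 - 2q_S)/4.
Solving the pair: q_S = 139/6, q_V = 43/6.
Total output Q = 91/3, so price P = 122 - 2·(91/3) = 184/3.

61.33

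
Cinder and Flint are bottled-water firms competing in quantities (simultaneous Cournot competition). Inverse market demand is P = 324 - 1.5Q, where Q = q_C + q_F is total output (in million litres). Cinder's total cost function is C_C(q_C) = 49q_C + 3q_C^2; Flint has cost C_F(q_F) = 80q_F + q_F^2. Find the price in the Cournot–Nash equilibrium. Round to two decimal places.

Cinder's profit: π_C = (324 - 1.5Q)q_C - (49q_C + 3q_C²). Setting ∂π_C/∂q_C = 0: 275 - 9q_C - (3/2)(q_F) = 0.
Flint's profit: π_F = (324 - 1.5Q)q_F - (80q_F + q_F²). Setting ∂π_F/∂q_F = 0: 244 - 5q_F - (3/2)(q_C) = 0.
Best responses: q_C = (275 - (3/2)q_F)/9, q_F = (244 - (3/2)q_C)/5.
Solving the pair: q_C = 23.6023, q_F = 41.7193.
Total output Q = 65.3216, so price P = 324 - (3/2)·65.3216 = 226.0175.

226.02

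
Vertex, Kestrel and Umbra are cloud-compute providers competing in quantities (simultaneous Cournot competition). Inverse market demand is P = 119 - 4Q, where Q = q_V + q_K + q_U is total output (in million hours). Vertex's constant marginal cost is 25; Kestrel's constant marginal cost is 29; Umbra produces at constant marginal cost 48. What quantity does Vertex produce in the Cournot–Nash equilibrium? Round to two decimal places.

Vertex's profit: π_V = (119 - 4Q)q_V - (25q_V). Setting ∂π_V/∂q_V = 0: 94 - 8q_V - 4(q_K + q_U) = 0.
Kestrel's first-order condition: 90 - 8q_K - 4(q_V + q_U) = 0.
Umbra's profit: π_U = (119 - 4Q)q_U - (48q_U). Setting ∂π_U/∂q_U = 0: 71 - 8q_U - 4(q_V + q_K) = 0.
Adding the 3 conditions: 255 − 8Q − 8Q = 0, i.e. Q = 255/16.
Back-substituting: q_V = (94 − 255/4)/4 = 121/16, q_K = (90 − 255/4)/4 = 105/16, q_U = (71 − 255/4)/4 = 29/16.

7.56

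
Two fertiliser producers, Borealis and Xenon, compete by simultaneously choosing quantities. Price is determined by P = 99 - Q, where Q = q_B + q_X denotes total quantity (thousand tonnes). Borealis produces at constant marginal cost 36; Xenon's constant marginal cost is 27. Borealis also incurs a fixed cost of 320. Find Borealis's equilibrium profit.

4

Borealis's profit: π_B = (99 - Q)q_B - (36q_B). Setting ∂π_B/∂q_B = 0: 63 - 2q_B - (q_X) = 0.
Xenon's profit: π_X = (99 - Q)q_X - (27q_X). Setting ∂π_X/∂q_X = 0: 72 - 2q_X - (q_B) = 0.
Best responses: q_B = (63 - q_X)/2, q_X = (72 - q_B)/2.
Substituting one into the other gives q_B = 18 and q_X = 27.
Price P = 99 - 45 = 54.
Borealis's profit: (54 - 36)·18 - 320 = 4.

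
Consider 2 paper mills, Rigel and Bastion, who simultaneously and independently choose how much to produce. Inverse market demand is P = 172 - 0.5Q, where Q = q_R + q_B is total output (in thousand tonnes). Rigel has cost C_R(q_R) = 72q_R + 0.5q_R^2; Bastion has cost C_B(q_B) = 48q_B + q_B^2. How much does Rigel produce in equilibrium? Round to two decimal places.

41.39

Rigel's profit: π_R = (172 - 0.5Q)q_R - (72q_R + (1/2)q_R²). Setting ∂π_R/∂q_R = 0: 100 - 2q_R - (1/2)(q_B) = 0.
Bastion's profit: π_B = (172 - 0.5Q)q_B - (48q_B + q_B²). Setting ∂π_B/∂q_B = 0: 124 - 3q_B - (1/2)(q_R) = 0.
Best responses: q_R = (100 - (1/2)q_B)/2, q_B = (124 - (1/2)q_R)/3.
Solving the pair: q_R = 952/23, q_B = 792/23.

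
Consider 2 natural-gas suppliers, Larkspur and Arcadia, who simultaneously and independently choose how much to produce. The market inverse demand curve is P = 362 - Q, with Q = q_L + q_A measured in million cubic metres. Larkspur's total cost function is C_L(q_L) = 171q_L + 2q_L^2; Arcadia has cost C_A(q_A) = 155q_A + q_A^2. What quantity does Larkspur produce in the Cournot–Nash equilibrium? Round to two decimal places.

24.22

Larkspur's profit: π_L = (362 - Q)q_L - (171q_L + 2q_L²). Setting ∂π_L/∂q_L = 0: 191 - 6q_L - (q_A) = 0.
Arcadia's first-order condition: 207 - 4q_A - (q_L) = 0.
Best responses: q_L = (191 - q_A)/6, q_A = (207 - q_L)/4.
Substituting one into the other gives q_L = 557/23 and q_A = 1051/23.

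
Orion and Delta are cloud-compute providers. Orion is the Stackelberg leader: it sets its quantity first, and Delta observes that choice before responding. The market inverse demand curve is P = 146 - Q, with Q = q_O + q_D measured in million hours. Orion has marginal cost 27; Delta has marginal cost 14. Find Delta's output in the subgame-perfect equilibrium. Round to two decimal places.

Solve by backward induction. Given q_O, the follower Delta maximises π_D = (146 - q_O - q_D)q_D - 14q_D.
Setting the follower's marginal profit to zero, 132 - q_O - 2q_D = 0, i.e. q_D = (132 - q_O)/2.
Orion substitutes q_D(q_O) into its own profit: π_O = q_O(146 - q_O - (132 - q_O)/2) - 27q_O = (80 - (1/2)q_O)q_O - 27q_O.
Leader FOC: 53 - q_O = 0, so q_O = 53.
Then q_D = (132 - 53)/2 = 79/2.

39.50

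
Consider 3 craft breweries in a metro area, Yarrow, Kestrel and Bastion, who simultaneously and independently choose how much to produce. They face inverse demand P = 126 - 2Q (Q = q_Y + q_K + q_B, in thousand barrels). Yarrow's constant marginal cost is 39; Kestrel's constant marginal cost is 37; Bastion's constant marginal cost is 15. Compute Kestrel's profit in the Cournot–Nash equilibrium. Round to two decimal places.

Yarrow's profit: π_Y = (126 - 2Q)q_Y - (39q_Y). Setting ∂π_Y/∂q_Y = 0: 87 - 4q_Y - 2(q_K + q_B) = 0.
Kestrel's first-order condition: 89 - 4q_K - 2(q_Y + q_B) = 0.
Bastion's first-order condition: 111 - 4q_B - 2(q_Y + q_K) = 0.
Adding the 3 conditions: 287 − 4Q − 4Q = 0, i.e. Q = 287/8.
Back-substituting: q_Y = (87 − 287/4)/2 = 61/8, q_K = (89 − 287/4)/2 = 69/8, q_B = (111 − 287/4)/2 = 157/8.
Price P = 126 - 2·(287/8) = 217/4.
Kestrel's profit: (217/4 - 37)·(69/8) = 148.7813.

148.78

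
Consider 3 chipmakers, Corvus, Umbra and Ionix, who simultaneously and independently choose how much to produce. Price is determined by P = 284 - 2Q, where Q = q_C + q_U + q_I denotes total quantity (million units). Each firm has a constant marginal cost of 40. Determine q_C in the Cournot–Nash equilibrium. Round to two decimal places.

A representative firm's profit is π_i = q_i(284 - 2Q) - 40q_i.
Setting ∂π_i/∂q_i = 0 with rivals' quantities fixed: 244 - 4q_i - 2·Σ_{j≠i} q_j = 0.
By symmetry each firm produces the same amount; substituting Σ_{j≠i} q_j = 2q_i yields q_i = 244/8 = 61/2.

30.50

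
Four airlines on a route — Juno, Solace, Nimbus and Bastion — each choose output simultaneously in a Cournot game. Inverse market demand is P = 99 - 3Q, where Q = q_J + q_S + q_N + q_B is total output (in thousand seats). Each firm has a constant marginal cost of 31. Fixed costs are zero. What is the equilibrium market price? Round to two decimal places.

44.60

Each firm earns π_i = (99 - 3Q)q_i - 31q_i.
First-order condition (treating rivals' output as given): 68 - 6q_i - 3·Σ_{j≠i} q_j = 0.
By symmetry each firm produces the same amount; substituting Σ_{j≠i} q_j = 3q_i yields q_i = 68/15.
Total output Q = 272/15, so price P = 99 - 3·(272/15) = 223/5.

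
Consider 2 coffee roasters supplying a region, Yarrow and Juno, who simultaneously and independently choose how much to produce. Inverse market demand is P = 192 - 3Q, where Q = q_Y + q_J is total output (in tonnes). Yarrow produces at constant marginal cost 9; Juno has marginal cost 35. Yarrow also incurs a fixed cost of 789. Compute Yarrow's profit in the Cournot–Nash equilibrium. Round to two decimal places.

828.81

Yarrow's profit: π_Y = (192 - 3Q)q_Y - (9q_Y). Setting ∂π_Y/∂q_Y = 0: 183 - 6q_Y - 3(q_J) = 0.
Juno's profit: π_J = (192 - 3Q)q_J - (35q_J). Setting ∂π_J/∂q_J = 0: 157 - 6q_J - 3(q_Y) = 0.
Rearranging gives the reaction functions q_Y = (183 - 3q_J)/6 and q_J = (157 - 3q_Y)/6.
Solving the pair: q_Y = 209/9, q_J = 131/9.
Price P = 192 - 3·(340/9) = 236/3.
Yarrow's profit: (236/3 - 9)·(209/9) - 789 = 828.8148.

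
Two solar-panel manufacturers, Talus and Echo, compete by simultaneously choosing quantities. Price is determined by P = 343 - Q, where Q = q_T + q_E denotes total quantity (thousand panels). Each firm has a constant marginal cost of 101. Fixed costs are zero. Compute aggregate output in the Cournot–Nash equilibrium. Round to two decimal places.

A representative firm's profit is π_i = q_i(343 - Q) - 101q_i.
First-order condition (treating rivals' output as given): 242 - 2q_i - q_j = 0.
With identical firms every q_j equals q_i, so q_j = q_i and 242 = 3q_i, giving q_i = 242/3.
Total output Q = 242/3 + 242/3 = 484/3.

161.33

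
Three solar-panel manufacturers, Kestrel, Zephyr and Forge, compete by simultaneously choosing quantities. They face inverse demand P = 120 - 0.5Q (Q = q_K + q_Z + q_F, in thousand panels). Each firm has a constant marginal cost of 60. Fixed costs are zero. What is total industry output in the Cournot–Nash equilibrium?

A representative firm's profit is π_i = q_i(120 - 0.5Q) - 60q_i.
Setting ∂π_i/∂q_i = 0 with rivals' quantities fixed: 60 - q_i - (1/2)·Σ_{j≠i} q_j = 0.
With identical firms every q_j equals q_i, so Σ_{j≠i} q_j = 2q_i and 60 = 2q_i, giving q_i = 30.
Total output Q = 30 + 30 + 30 = 90.

90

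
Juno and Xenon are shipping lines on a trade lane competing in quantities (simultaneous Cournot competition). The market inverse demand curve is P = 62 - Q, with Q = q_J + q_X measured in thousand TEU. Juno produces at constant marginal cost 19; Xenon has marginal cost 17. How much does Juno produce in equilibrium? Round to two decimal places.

Juno's profit: π_J = (62 - Q)q_J - (19q_J). Setting ∂π_J/∂q_J = 0: 43 - 2q_J - (q_X) = 0.
Xenon's first-order condition: 45 - 2q_X - (q_J) = 0.
Best responses: q_J = (43 - q_X)/2, q_X = (45 - q_J)/2.
Substituting one into the other gives q_J = 41/3 and q_X = 47/3.

13.67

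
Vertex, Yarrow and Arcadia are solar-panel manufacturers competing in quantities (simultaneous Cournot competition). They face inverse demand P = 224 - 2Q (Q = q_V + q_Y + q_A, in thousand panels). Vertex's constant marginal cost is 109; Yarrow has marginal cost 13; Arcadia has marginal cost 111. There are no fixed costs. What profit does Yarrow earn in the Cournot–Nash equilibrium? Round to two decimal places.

Vertex's profit: π_V = (224 - 2Q)q_V - (109q_V). Setting ∂π_V/∂q_V = 0: 115 - 4q_V - 2(q_Y + q_A) = 0.
Yarrow's profit: π_Y = (224 - 2Q)q_Y - (13q_Y). Setting ∂π_Y/∂q_Y = 0: 211 - 4q_Y - 2(q_V + q_A) = 0.
Arcadia's profit: π_A = (224 - 2Q)q_A - (111q_A). Setting ∂π_A/∂q_A = 0: 113 - 4q_A - 2(q_V + q_Y) = 0.
Adding the 3 first-order conditions: 439 − 8Q = 0, so Q = 439/8.
Back-substituting: q_V = (115 − 439/4)/2 = 21/8, q_Y = (211 − 439/4)/2 = 405/8, q_A = (113 − 439/4)/2 = 13/8.
Price P = 224 - 2·(439/8) = 457/4.
Yarrow's profit: (457/4 - 13)·(405/8) = 5125.7813.

5125.78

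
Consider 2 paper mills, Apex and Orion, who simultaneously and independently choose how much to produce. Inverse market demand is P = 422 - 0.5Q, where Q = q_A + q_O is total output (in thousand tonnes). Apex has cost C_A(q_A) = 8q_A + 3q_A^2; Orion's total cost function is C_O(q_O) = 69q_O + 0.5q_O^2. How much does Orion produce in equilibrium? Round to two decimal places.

Apex's profit: π_A = (422 - 0.5Q)q_A - (8q_A + 3q_A²). Setting ∂π_A/∂q_A = 0: 414 - 7q_A - (1/2)(q_O) = 0.
Orion's profit: π_O = (422 - 0.5Q)q_O - (69q_O + (1/2)q_O²). Setting ∂π_O/∂q_O = 0: 353 - 2q_O - (1/2)(q_A) = 0.
So q_A = (414 - (1/2)q_O)/7 and q_O = (353 - (1/2)q_A)/2.
Solving the pair: q_A = 47.3818, q_O = 164.6545.

164.65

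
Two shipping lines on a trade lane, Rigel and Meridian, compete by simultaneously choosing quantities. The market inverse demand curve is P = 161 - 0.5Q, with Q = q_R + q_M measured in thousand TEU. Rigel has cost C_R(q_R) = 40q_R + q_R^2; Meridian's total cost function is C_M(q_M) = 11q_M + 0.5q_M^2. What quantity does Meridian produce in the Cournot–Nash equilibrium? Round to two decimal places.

Rigel's profit: π_R = (161 - 0.5Q)q_R - (40q_R + q_R²). Setting ∂π_R/∂q_R = 0: 121 - 3q_R - (1/2)(q_M) = 0.
Meridian's first-order condition: 150 - 2q_M - (1/2)(q_R) = 0.
Best responses: q_R = (121 - (1/2)q_M)/3, q_M = (150 - (1/2)q_R)/2.
Substituting one into the other gives q_R = 668/23 and q_M = 1558/23.

67.74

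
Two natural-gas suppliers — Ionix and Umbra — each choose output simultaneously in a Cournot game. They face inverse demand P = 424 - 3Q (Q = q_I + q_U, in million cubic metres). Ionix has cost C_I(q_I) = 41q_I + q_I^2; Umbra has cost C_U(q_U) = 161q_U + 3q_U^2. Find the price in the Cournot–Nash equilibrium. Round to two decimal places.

259.79

Ionix's profit: π_I = (424 - 3Q)q_I - (41q_I + q_I²). Setting ∂π_I/∂q_I = 0: 383 - 8q_I - 3(q_U) = 0.
Umbra's first-order condition: 263 - 12q_U - 3(q_I) = 0.
So q_I = (383 - 3q_U)/8 and q_U = (263 - 3q_I)/12.
Substituting one into the other gives q_I = 1269/29 and q_U = 955/87.
Total output Q = 54.7356, so price P = 424 - 3·54.7356 = 259.7931.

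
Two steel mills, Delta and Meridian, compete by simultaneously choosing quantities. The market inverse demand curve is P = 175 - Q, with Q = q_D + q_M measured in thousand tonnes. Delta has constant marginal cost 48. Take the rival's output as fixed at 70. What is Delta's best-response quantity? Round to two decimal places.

28.50

With the rival's output fixed at 70, Delta's profit is π_D = (175 - 70 - q_D)q_D - (48q_D) = (105 - q_D)q_D - (48q_D).
∂π_D/∂q_D = 57 - 2q_D = 0, so q_D = 57/2.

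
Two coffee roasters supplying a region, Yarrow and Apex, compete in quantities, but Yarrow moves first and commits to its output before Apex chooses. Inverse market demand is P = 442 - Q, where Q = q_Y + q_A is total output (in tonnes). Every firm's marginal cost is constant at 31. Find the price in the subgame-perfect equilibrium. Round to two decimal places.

The follower Apex best-responds to any q_Y: π_A = (442 - Q)q_A - 31q_A.
∂π_A/∂q_A = 411 - q_Y - 2q_A = 0 gives the reaction function q_A = (411 - q_Y)/2.
The leader anticipates this reaction. Substituting into P = 442 - Q gives P = 473/2 - (1/2)q_Y, so π_Y = (473/2 - (1/2)q_Y)q_Y - 31q_Y.
Maximising: ∂π_Y/∂q_Y = 411/2 - q_Y = 0, giving q_Y = 411/2.
Then q_A = (411 - 411/2)/2 = 411/4.
Total output Q = 1233/4, so price P = 442 - 1233/4 = 535/4.

133.75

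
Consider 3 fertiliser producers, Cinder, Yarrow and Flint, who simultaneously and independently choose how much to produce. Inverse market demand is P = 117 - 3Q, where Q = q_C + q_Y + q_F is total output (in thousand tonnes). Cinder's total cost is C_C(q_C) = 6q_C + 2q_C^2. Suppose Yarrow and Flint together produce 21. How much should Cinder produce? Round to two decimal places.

4.80

With rivals' combined output fixed at 21, Cinder's profit is π_C = (117 - 3·21 - 3q_C)q_C - (6q_C + 2q_C²) = (54 - 3q_C)q_C - (6q_C + 2q_C²).
∂π_C/∂q_C = 48 - 10q_C = 0, so q_C = 24/5.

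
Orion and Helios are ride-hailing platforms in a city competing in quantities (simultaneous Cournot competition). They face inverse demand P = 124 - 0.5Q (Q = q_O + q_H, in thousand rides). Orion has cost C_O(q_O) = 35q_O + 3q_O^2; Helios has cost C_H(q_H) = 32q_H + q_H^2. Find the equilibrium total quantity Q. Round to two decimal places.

39.54

Orion's profit: π_O = (124 - 0.5Q)q_O - (35q_O + 3q_O²). Setting ∂π_O/∂q_O = 0: 89 - 7q_O - (1/2)(q_H) = 0.
Helios's first-order condition: 92 - 3q_H - (1/2)(q_O) = 0.
So q_O = (89 - (1/2)q_H)/7 and q_H = (92 - (1/2)q_O)/3.
Solving the pair: q_O = 884/83, q_H = 28.8916.
Total output Q = 884/83 + 28.8916 = 39.5422.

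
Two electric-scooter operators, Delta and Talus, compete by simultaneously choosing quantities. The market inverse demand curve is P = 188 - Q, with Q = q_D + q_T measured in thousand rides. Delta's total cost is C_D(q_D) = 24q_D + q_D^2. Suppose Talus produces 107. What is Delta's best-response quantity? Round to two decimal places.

14.25

With the rival's output fixed at 107, Delta's profit is π_D = (188 - 107 - q_D)q_D - (24q_D + q_D²) = (81 - q_D)q_D - (24q_D + q_D²).
∂π_D/∂q_D = 57 - 4q_D = 0, so q_D = 57/4.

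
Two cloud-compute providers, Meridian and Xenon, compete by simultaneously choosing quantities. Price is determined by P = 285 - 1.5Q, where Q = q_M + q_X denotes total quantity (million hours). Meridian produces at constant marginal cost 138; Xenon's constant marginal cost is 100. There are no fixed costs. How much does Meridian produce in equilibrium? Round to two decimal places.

Meridian's profit: π_M = (285 - 1.5Q)q_M - (138q_M). Setting ∂π_M/∂q_M = 0: 147 - 3q_M - (3/2)(q_X) = 0.
Xenon's profit: π_X = (285 - 1.5Q)q_X - (100q_X). Setting ∂π_X/∂q_X = 0: 185 - 3q_X - (3/2)(q_M) = 0.
Best responses: q_M = (147 - (3/2)q_X)/3, q_X = (185 - (3/2)q_M)/3.
Substituting one into the other gives q_M = 218/9 and q_X = 446/9.

24.22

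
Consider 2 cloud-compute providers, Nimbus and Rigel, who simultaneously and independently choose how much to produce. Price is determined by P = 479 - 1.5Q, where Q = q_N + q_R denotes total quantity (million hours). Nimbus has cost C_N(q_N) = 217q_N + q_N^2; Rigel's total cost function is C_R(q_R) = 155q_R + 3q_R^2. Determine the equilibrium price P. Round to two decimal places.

Nimbus's profit: π_N = (479 - 1.5Q)q_N - (217q_N + q_N²). Setting ∂π_N/∂q_N = 0: 262 - 5q_N - (3/2)(q_R) = 0.
Rigel's profit: π_R = (479 - 1.5Q)q_R - (155q_R + 3q_R²). Setting ∂π_R/∂q_R = 0: 324 - 9q_R - (3/2)(q_N) = 0.
Rearranging gives the reaction functions q_N = (262 - (3/2)q_R)/5 and q_R = (324 - (3/2)q_N)/9.
Substituting one into the other gives q_N = 832/19 and q_R = 1636/57.
Total output Q = 72.4912, so price P = 479 - (3/2)·72.4912 = 370.2632.

370.26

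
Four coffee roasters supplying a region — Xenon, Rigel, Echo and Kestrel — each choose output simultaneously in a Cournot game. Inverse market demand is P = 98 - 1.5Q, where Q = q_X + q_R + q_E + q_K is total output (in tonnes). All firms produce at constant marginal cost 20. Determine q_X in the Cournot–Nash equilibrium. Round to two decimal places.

10.40

A representative firm's profit is π_i = q_i(98 - 1.5Q) - 20q_i.
First-order condition (treating rivals' output as given): 78 - 3q_i - (3/2)·Σ_{j≠i} q_j = 0.
With identical firms every q_j equals q_i, so Σ_{j≠i} q_j = 3q_i and 78 = (15/2)q_i, giving q_i = 52/5.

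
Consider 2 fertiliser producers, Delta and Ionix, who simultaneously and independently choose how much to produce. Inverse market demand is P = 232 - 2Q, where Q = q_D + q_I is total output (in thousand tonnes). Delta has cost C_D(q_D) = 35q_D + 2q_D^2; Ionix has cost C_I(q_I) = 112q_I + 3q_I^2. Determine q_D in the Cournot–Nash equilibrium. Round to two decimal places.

22.76

Delta's profit: π_D = (232 - 2Q)q_D - (35q_D + 2q_D²). Setting ∂π_D/∂q_D = 0: 197 - 8q_D - 2(q_I) = 0.
Ionix's first-order condition: 120 - 10q_I - 2(q_D) = 0.
Rearranging gives the reaction functions q_D = (197 - 2q_I)/8 and q_I = (120 - 2q_D)/10.
Substituting one into the other gives q_D = 865/38 and q_I = 283/38.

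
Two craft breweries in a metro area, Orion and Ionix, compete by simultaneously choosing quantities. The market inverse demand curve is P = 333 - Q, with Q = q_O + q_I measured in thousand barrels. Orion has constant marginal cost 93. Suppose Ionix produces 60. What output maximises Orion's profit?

90

With the rival's output fixed at 60, Orion's profit is π_O = (333 - 60 - q_O)q_O - (93q_O) = (273 - q_O)q_O - (93q_O).
∂π_O/∂q_O = 180 - 2q_O = 0, so q_O = 90.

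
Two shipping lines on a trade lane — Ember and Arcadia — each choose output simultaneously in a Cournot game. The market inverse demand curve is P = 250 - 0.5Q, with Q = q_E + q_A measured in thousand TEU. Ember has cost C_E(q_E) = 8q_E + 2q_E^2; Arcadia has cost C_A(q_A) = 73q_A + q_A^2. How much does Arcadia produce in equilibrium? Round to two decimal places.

51.80

Ember's profit: π_E = (250 - 0.5Q)q_E - (8q_E + 2q_E²). Setting ∂π_E/∂q_E = 0: 242 - 5q_E - (1/2)(q_A) = 0.
Arcadia's first-order condition: 177 - 3q_A - (1/2)(q_E) = 0.
Rearranging gives the reaction functions q_E = (242 - (1/2)q_A)/5 and q_A = (177 - (1/2)q_E)/3.
Substituting one into the other gives q_E = 43.2203 and q_A = 51.7966.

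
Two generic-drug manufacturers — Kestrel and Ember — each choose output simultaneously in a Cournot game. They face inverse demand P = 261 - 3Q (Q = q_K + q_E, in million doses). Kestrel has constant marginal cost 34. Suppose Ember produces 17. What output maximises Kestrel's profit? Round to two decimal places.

With the rival's output fixed at 17, Kestrel's profit is π_K = (261 - 3·17 - 3q_K)q_K - (34q_K) = (210 - 3q_K)q_K - (34q_K).
∂π_K/∂q_K = 176 - 6q_K = 0, so q_K = 88/3.

29.33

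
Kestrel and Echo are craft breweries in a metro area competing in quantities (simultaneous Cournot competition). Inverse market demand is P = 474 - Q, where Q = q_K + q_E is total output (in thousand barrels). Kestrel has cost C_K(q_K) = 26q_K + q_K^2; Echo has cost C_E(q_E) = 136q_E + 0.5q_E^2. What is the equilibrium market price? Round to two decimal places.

300.36

Kestrel's profit: π_K = (474 - Q)q_K - (26q_K + q_K²). Setting ∂π_K/∂q_K = 0: 448 - 4q_K - (q_E) = 0.
Echo's profit: π_E = (474 - Q)q_E - (136q_E + (1/2)q_E²). Setting ∂π_E/∂q_E = 0: 338 - 3q_E - (q_K) = 0.
Rearranging gives the reaction functions q_K = (448 - q_E)/4 and q_E = (338 - q_K)/3.
Solving the pair: q_K = 1006/11, q_E = 904/11.
Total output Q = 1910/11, so price P = 474 - 1910/11 = 300.3636.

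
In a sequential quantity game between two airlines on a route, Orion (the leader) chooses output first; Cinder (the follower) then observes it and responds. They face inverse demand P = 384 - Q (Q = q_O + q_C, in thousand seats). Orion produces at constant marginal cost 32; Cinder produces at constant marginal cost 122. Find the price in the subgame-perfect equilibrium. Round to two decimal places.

The follower Cinder best-responds to any q_O: π_C = (384 - Q)q_C - 122q_C.
∂π_C/∂q_C = 262 - q_O - 2q_C = 0 gives the reaction function q_C = (262 - q_O)/2.
Orion substitutes q_C(q_O) into its own profit: π_O = q_O(384 - q_O - (262 - q_O)/2) - 32q_O = (253 - (1/2)q_O)q_O - 32q_O.
Leader FOC: 221 - q_O = 0, so q_O = 221.
Then q_C = (262 - 221)/2 = 41/2.
Total output Q = 483/2, so price P = 384 - 483/2 = 285/2.

142.50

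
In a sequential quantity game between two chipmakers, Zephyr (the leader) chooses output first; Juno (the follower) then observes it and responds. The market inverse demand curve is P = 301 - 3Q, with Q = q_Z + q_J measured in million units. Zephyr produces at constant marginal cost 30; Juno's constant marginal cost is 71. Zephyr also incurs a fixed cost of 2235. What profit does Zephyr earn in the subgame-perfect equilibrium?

1821

The follower Juno best-responds to any q_Z: π_J = (301 - 3Q)q_J - 71q_J.
Setting the follower's marginal profit to zero, 230 - 3q_Z - 6q_J = 0, i.e. q_J = (230 - 3q_Z)/6.
Zephyr substitutes q_J(q_Z) into its own profit: π_Z = q_Z(301 - 3q_Z - (230 - 3q_Z)/2) - 30q_Z = (186 - (3/2)q_Z)q_Z - 30q_Z.
Leader FOC: 156 - 3q_Z = 0, so q_Z = 52.
Then q_J = (230 - 3·52)/6 = 37/3.
Price P = 301 - 3·(193/3) = 108.
Zephyr's profit: (108 - 30)·52 - 2235 = 1821.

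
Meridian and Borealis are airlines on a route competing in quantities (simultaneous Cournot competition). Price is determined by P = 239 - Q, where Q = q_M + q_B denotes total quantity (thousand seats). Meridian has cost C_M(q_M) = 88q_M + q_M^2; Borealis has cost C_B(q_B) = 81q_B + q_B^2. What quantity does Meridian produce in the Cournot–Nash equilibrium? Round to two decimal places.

29.73

Meridian's profit: π_M = (239 - Q)q_M - (88q_M + q_M²). Setting ∂π_M/∂q_M = 0: 151 - 4q_M - (q_B) = 0.
Borealis's first-order condition: 158 - 4q_B - (q_M) = 0.
So q_M = (151 - q_B)/4 and q_B = (158 - q_M)/4.
Substituting one into the other gives q_M = 446/15 and q_B = 481/15.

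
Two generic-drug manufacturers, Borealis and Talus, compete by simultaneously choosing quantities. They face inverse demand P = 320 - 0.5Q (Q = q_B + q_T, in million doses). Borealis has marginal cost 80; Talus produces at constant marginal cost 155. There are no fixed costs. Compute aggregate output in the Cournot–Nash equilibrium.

270

Borealis's profit: π_B = (320 - 0.5Q)q_B - (80q_B). Setting ∂π_B/∂q_B = 0: 240 - q_B - (1/2)(q_T) = 0.
Talus's first-order condition: 165 - q_T - (1/2)(q_B) = 0.
Best responses: q_B = (240 - (1/2)q_T), q_T = (165 - (1/2)q_B).
Solving the pair: q_B = 210, q_T = 60.
Total output Q = 210 + 60 = 270.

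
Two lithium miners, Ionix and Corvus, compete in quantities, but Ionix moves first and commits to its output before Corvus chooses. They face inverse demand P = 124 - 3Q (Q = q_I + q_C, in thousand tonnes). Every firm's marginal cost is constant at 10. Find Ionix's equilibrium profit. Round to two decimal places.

541.50

Solve by backward induction. Given q_I, the follower Corvus maximises π_C = (124 - 3q_I - 3q_C)q_C - 10q_C.
Setting the follower's marginal profit to zero, 114 - 3q_I - 6q_C = 0, i.e. q_C = (114 - 3q_I)/6.
Ionix substitutes q_C(q_I) into its own profit: π_I = q_I(124 - 3q_I - (114 - 3q_I)/2) - 10q_I = (67 - (3/2)q_I)q_I - 10q_I.
The leader's first-order condition 57 - 3q_I = 0 yields q_I = 19.
Then q_C = (114 - 3·19)/6 = 19/2.
Price P = 124 - 3·(57/2) = 77/2.
Ionix's profit: (77/2 - 10)·19 = 1083/2.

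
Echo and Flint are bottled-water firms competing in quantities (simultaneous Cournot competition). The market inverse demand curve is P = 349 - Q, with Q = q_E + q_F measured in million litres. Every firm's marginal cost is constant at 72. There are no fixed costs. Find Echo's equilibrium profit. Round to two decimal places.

8525.44

A representative firm's profit is π_i = q_i(349 - Q) - 72q_i.
First-order condition (treating rivals' output as given): 277 - 2q_i - q_j = 0.
By symmetry each firm produces the same amount; substituting q_j = q_i yields q_i = 277/3.
Price P = 349 - 554/3 = 493/3.
Echo's profit: (493/3 - 72)·(277/3) = 8525.4444.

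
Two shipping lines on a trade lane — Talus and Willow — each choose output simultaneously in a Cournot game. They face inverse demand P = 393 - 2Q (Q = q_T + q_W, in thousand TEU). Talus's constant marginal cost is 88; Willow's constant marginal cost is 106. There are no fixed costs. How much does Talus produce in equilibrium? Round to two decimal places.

53.83

Talus's profit: π_T = (393 - 2Q)q_T - (88q_T). Setting ∂π_T/∂q_T = 0: 305 - 4q_T - 2(q_W) = 0.
Willow's profit: π_W = (393 - 2Q)q_W - (106q_W). Setting ∂π_W/∂q_W = 0: 287 - 4q_W - 2(q_T) = 0.
Best responses: q_T = (305 - 2q_W)/4, q_W = (287 - 2q_T)/4.
Substituting one into the other gives q_T = 323/6 and q_W = 269/6.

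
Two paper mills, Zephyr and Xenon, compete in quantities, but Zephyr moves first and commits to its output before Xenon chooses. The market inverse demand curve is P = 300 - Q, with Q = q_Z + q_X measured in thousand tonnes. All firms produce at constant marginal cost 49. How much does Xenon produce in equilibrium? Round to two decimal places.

62.75

The follower Xenon best-responds to any q_Z: π_X = (300 - Q)q_X - 49q_X.
∂π_X/∂q_X = 251 - q_Z - 2q_X = 0 gives the reaction function q_X = (251 - q_Z)/2.
The leader anticipates this reaction. Substituting into P = 300 - Q gives P = 349/2 - (1/2)q_Z, so π_Z = (349/2 - (1/2)q_Z)q_Z - 49q_Z.
Leader FOC: 251/2 - q_Z = 0, so q_Z = 251/2.
Then q_X = (251 - 251/2)/2 = 251/4.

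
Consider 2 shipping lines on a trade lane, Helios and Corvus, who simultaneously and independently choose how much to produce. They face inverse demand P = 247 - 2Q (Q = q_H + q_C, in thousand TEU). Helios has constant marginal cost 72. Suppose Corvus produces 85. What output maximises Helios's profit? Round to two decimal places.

1.25

With the rival's output fixed at 85, Helios's profit is π_H = (247 - 2·85 - 2q_H)q_H - (72q_H) = (77 - 2q_H)q_H - (72q_H).
∂π_H/∂q_H = 5 - 4q_H = 0, so q_H = 5/4.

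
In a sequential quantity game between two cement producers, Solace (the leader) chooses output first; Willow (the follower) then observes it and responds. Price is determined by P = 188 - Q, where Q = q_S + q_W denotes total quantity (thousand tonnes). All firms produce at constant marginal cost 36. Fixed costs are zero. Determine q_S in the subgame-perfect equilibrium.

76

The follower Willow best-responds to any q_S: π_W = (188 - Q)q_W - 36q_W.
∂π_W/∂q_W = 152 - q_S - 2q_W = 0 gives the reaction function q_W = (152 - q_S)/2.
Solace substitutes q_W(q_S) into its own profit: π_S = q_S(188 - q_S - (152 - q_S)/2) - 36q_S = (112 - (1/2)q_S)q_S - 36q_S.
Leader FOC: 76 - q_S = 0, so q_S = 76.
Then q_W = (152 - 76)/2 = 38.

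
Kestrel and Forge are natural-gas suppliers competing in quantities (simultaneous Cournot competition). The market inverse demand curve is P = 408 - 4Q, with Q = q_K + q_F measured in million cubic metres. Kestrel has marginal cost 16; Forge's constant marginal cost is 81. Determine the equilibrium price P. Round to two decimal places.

Kestrel's profit: π_K = (408 - 4Q)q_K - (16q_K). Setting ∂π_K/∂q_K = 0: 392 - 8q_K - 4(q_F) = 0.
Forge's first-order condition: 327 - 8q_F - 4(q_K) = 0.
Best responses: q_K = (392 - 4q_F)/8, q_F = (327 - 4q_K)/8.
Solving the pair: q_K = 457/12, q_F = 131/6.
Total output Q = 719/12, so price P = 408 - 4·(719/12) = 505/3.

168.33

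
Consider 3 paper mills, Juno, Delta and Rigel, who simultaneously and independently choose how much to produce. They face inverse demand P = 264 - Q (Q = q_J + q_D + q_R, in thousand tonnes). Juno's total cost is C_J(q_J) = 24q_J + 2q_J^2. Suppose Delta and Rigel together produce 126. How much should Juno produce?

With rivals' combined output fixed at 126, Juno's profit is π_J = (264 - 126 - q_J)q_J - (24q_J + 2q_J²) = (138 - q_J)q_J - (24q_J + 2q_J²).
∂π_J/∂q_J = 114 - 6q_J = 0, so q_J = 19.

19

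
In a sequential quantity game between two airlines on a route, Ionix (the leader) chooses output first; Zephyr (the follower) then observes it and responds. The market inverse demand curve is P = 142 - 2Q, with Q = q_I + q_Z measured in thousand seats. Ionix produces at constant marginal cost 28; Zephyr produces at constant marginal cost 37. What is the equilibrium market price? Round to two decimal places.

The follower Zephyr best-responds to any q_I: π_Z = (142 - 2Q)q_Z - 37q_Z.
Follower FOC: 105 - 2q_I - 4q_Z = 0, so q_Z(q_I) = (105 - 2q_I)/4.
The leader anticipates this reaction. Substituting into P = 142 - 2Q gives P = 179/2 - q_I, so π_I = (179/2 - q_I)q_I - 28q_I.
Maximising: ∂π_I/∂q_I = 123/2 - 2q_I = 0, giving q_I = 123/4.
Then q_Z = (105 - 2·(123/4))/4 = 87/8.
Total output Q = 333/8, so price P = 142 - 2·(333/8) = 235/4.

58.75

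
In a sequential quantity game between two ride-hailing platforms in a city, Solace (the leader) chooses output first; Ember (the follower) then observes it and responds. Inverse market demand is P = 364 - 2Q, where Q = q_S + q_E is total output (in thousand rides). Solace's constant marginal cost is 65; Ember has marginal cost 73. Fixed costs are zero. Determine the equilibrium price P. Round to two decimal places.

The follower Ember best-responds to any q_S: π_E = (364 - 2Q)q_E - 73q_E.
Setting the follower's marginal profit to zero, 291 - 2q_S - 4q_E = 0, i.e. q_E = (291 - 2q_S)/4.
The leader anticipates this reaction. Substituting into P = 364 - 2Q gives P = 437/2 - q_S, so π_S = (437/2 - q_S)q_S - 65q_S.
The leader's first-order condition 307/2 - 2q_S = 0 yields q_S = 307/4.
Then q_E = (291 - 2·(307/4))/4 = 275/8.
Total output Q = 889/8, so price P = 364 - 2·(889/8) = 567/4.

141.75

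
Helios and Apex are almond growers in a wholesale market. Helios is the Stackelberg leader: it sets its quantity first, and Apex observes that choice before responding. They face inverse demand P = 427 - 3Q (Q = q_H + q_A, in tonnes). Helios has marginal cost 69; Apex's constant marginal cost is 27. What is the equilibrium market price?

148

The follower Apex best-responds to any q_H: π_A = (427 - 3Q)q_A - 27q_A.
∂π_A/∂q_A = 400 - 3q_H - 6q_A = 0 gives the reaction function q_A = (400 - 3q_H)/6.
The leader anticipates this reaction. Substituting into P = 427 - 3Q gives P = 227 - (3/2)q_H, so π_H = (227 - (3/2)q_H)q_H - 69q_H.
The leader's first-order condition 158 - 3q_H = 0 yields q_H = 158/3.
Then q_A = (400 - 3·(158/3))/6 = 121/3.
Total output Q = 93, so price P = 427 - 3·93 = 148.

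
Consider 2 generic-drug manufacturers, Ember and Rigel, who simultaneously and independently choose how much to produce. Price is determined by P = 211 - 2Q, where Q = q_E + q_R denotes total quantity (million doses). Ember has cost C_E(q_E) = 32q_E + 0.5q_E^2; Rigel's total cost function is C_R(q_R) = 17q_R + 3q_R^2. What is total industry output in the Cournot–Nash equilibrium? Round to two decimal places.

43.78

Ember's profit: π_E = (211 - 2Q)q_E - (32q_E + (1/2)q_E²). Setting ∂π_E/∂q_E = 0: 179 - 5q_E - 2(q_R) = 0.
Rigel's first-order condition: 194 - 10q_R - 2(q_E) = 0.
Best responses: q_E = (179 - 2q_R)/5, q_R = (194 - 2q_E)/10.
Substituting one into the other gives q_E = 701/23 and q_R = 306/23.
Total output Q = 701/23 + 306/23 = 1007/23.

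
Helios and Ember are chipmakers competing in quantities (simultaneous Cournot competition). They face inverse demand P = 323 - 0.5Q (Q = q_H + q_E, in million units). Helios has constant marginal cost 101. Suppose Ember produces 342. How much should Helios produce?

51

With the rival's output fixed at 342, Helios's profit is π_H = (323 - (1/2)·342 - (1/2)q_H)q_H - (101q_H) = (152 - (1/2)q_H)q_H - (101q_H).
∂π_H/∂q_H = 51 - q_H = 0, so q_H = 51.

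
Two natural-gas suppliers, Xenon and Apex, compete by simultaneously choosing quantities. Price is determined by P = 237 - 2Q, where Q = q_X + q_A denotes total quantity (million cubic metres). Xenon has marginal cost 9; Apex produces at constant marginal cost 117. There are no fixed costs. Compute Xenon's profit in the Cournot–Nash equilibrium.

Xenon's profit: π_X = (237 - 2Q)q_X - (9q_X). Setting ∂π_X/∂q_X = 0: 228 - 4q_X - 2(q_A) = 0.
Apex's first-order condition: 120 - 4q_A - 2(q_X) = 0.
So q_X = (228 - 2q_A)/4 and q_A = (120 - 2q_X)/4.
Substituting one into the other gives q_X = 56 and q_A = 2.
Price P = 237 - 2·58 = 121.
Xenon's profit: (121 - 9)·56 = 6272.

6272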